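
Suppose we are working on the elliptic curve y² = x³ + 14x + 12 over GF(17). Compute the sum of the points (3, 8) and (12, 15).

(3, 8) + (12, 15). λ = (15 - 8)/(12 - 3) ≡ 7/9 mod 17. 9⁻¹ ≡ 2 (mod 17), so λ ≡ 14.
  x = λ² - 3 - 12 = 196 - 15 ≡ 11; y = λ·(3 - 11) - 8 ≡ 16. → (11, 16)

(11, 16)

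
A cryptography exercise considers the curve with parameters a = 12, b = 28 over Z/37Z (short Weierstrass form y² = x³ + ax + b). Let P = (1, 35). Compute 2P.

tangent at (1, 35): λ = (3·1² + 12)/(2·35) ≡ 15/33. 33⁻¹ ≡ 9 (mod 37) since 33·9 = 297 ≡ 1, so λ ≡ 15·9 ≡ 24.
  x = λ² - 1 - 1 = 576 - 2 ≡ 19; y = λ·(1 - 19) - 35 ≡ 14. → (19, 14)

(19, 14)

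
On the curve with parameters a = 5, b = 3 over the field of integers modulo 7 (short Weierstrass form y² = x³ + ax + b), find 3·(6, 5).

O

Write G = (6, 5).
Repeated addition: build up to 3G.
2G: tangent at (6, 5): λ = (3·6² + 5)/(2·5) ≡ 1/3. 3⁻¹ ≡ 5 (mod 7) since 3·5 = 15 ≡ 1, so λ ≡ 1·5 ≡ 5.
  x = λ² - 6 - 6 = 25 - 12 ≡ 6; y = λ·(6 - 6) - 5 ≡ 2. → (6, 2)
3G: (6, 2) + (6, 5): same x and y₁ ≡ -y₂, so the sum is ∞.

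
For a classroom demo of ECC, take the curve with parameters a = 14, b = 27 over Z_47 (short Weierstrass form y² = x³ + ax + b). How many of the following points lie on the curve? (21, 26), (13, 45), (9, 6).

1

(21, 26): 26² ≡ 18, rhs ≡ 41 → off.
(13, 45): 45² ≡ 4, rhs ≡ 9 → off.
(9, 6): 6² ≡ 36, rhs ≡ 36 → on.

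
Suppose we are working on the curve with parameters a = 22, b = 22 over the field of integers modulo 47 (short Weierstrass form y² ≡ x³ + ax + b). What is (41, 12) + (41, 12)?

(26, 34)

tangent at (41, 12): λ = (3·41² + 22)/(2·12) ≡ 36/24. 24⁻¹ ≡ 2 (mod 47), so λ ≡ 36·2 ≡ 25.
  x = λ² - 41 - 41 = 625 - 82 ≡ 26; y = λ·(41 - 26) - 12 ≡ 34. → (26, 34)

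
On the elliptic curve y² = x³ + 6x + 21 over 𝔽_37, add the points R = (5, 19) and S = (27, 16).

(8, 10)

(5, 19) + (27, 16). λ = (16 - 19)/(27 - 5) ≡ 34/22 mod 37. 22⁻¹ ≡ 32 (mod 37), so λ ≡ 15.
  x = λ² - 5 - 27 = 225 - 32 ≡ 8; y = λ·(5 - 8) - 19 ≡ 10. → (8, 10)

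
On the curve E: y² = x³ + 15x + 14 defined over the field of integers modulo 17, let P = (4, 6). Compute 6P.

(12, 16)

Double-and-add on 6 = (110)₂. Start with P = (4, 6) for the leading 1-bit.
double: tangent at (4, 6): λ = (3·4² + 15)/(2·6) ≡ 12/12. 12⁻¹ ≡ 10 (mod 17) since 12·10 = 120 ≡ 1, so λ ≡ 12·10 ≡ 1.
  x = λ² - 4 - 4 = 1 - 8 ≡ 10; y = λ·(4 - 10) - 6 ≡ 5. → (10, 5)
add P: (10, 5) + (4, 6). λ = (6 - 5)/(4 - 10) ≡ 1/11 mod 17. 11⁻¹ ≡ 14 (mod 17), so λ ≡ 14.
  x = λ² - 10 - 4 = 196 - 14 ≡ 12; y = λ·(10 - 12) - 5 ≡ 1. → (12, 1)
double: tangent at (12, 1): λ = (3·12² + 15)/(2·1) ≡ 5/2. 2⁻¹ ≡ 9 (mod 17), so λ ≡ 5·9 ≡ 11.
  x = λ² - 12 - 12 = 121 - 24 ≡ 12; y = λ·(12 - 12) - 1 ≡ 16. → (12, 16)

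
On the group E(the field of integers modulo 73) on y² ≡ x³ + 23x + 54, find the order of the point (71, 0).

2P: (71, 0) + (71, 0): same x and y₁ ≡ -y₂, so the sum is ∞.
2P = ∞, so the order is 2.

2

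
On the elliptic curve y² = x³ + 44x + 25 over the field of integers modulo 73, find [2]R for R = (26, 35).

tangent at (26, 35): λ = (3·26² + 44)/(2·35) ≡ 28/70. 70⁻¹ ≡ 24 (mod 73), so λ ≡ 28·24 ≡ 15.
  x = λ² - 26 - 26 = 225 - 52 ≡ 27; y = λ·(26 - 27) - 35 ≡ 23. → (27, 23)

(27, 23)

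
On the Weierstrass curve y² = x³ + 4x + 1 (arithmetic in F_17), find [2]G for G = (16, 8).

tangent at (16, 8): λ = (3·16² + 4)/(2·8) ≡ 7/16. 16⁻¹ ≡ 16 (mod 17), so λ ≡ 7·16 ≡ 10.
  x = λ² - 16 - 16 = 100 - 32 ≡ 0; y = λ·(16 - 0) - 8 ≡ 16. → (0, 16)

(0, 16)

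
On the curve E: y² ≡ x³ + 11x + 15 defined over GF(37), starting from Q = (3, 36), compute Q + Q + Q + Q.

(20, 24)

Repeated addition: build up to 4Q.
2Q: tangent at (3, 36): λ = (3·3² + 11)/(2·36) ≡ 1/35. 35⁻¹ ≡ 18 (mod 37) since 35·18 = 630 ≡ 1, so λ ≡ 1·18 ≡ 18.
  x = λ² - 3 - 3 = 324 - 6 ≡ 22; y = λ·(3 - 22) - 36 ≡ 29. → (22, 29)
3Q: (22, 29) + (3, 36). λ = (36 - 29)/(3 - 22) ≡ 7/18 mod 37. 18⁻¹ ≡ 35 (mod 37), so λ ≡ 23.
  x = λ² - 22 - 3 = 529 - 25 ≡ 23; y = λ·(22 - 23) - 29 ≡ 22. → (23, 22)
4Q: (23, 22) + (3, 36). λ = (36 - 22)/(3 - 23) ≡ 14/17 mod 37. 17⁻¹ ≡ 24 (mod 37), so λ ≡ 3.
  x = λ² - 23 - 3 = 9 - 26 ≡ 20; y = λ·(23 - 20) - 22 ≡ 24. → (20, 24)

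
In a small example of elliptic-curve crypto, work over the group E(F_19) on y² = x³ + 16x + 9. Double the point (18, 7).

(2, 12)

tangent at (18, 7): λ = (3·18² + 16)/(2·7) ≡ 0/14. 14⁻¹ ≡ 15 (mod 19), so λ ≡ 0·15 ≡ 0.
  x = λ² - 18 - 18 = 0 - 36 ≡ 2; y = λ·(18 - 2) - 7 ≡ 12. → (2, 12)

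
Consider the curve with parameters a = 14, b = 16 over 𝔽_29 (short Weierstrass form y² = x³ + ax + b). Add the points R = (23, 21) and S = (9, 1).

(23, 21) + (9, 1). λ = (1 - 21)/(9 - 23) ≡ 9/15 mod 29. 15⁻¹ ≡ 2 (mod 29), so λ ≡ 18.
  x = λ² - 23 - 9 = 324 - 32 ≡ 2; y = λ·(23 - 2) - 21 ≡ 9. → (2, 9)

(2, 9)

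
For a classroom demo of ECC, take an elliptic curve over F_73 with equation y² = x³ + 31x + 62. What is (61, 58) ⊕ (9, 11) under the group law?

(58, 50)

(61, 58) + (9, 11). λ = (11 - 58)/(9 - 61) ≡ 26/21 mod 73. 21⁻¹ ≡ 7 (mod 73) since 21·7 = 147 ≡ 1, so λ ≡ 36.
  x = λ² - 61 - 9 = 1296 - 70 ≡ 58; y = λ·(61 - 58) - 58 ≡ 50. → (58, 50)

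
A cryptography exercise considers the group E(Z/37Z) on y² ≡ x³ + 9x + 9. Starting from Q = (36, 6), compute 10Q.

Repeated addition: build up to 10Q.
2Q: tangent at (36, 6): λ = (3·36² + 9)/(2·6) ≡ 12/12. 12⁻¹ ≡ 34 (mod 37) since 12·34 = 408 ≡ 1, so λ ≡ 12·34 ≡ 1.
  x = λ² - 36 - 36 = 1 - 72 ≡ 3; y = λ·(36 - 3) - 6 ≡ 27. → (3, 27)
3Q: (3, 27) + (36, 6). λ = (6 - 27)/(36 - 3) ≡ 16/33 mod 37. 33⁻¹ ≡ 9 (mod 37) since 33·9 = 297 ≡ 1, so λ ≡ 33.
  x = λ² - 3 - 36 = 1089 - 39 ≡ 14; y = λ·(3 - 14) - 27 ≡ 17. → (14, 17)
4Q: (14, 17) + (36, 6). λ = (6 - 17)/(36 - 14) ≡ 26/22 mod 37. 22⁻¹ ≡ 32 (mod 37), so λ ≡ 18.
  x = λ² - 14 - 36 = 324 - 50 ≡ 15; y = λ·(14 - 15) - 17 ≡ 2. → (15, 2)
5Q: (15, 2) + (36, 6). λ = (6 - 2)/(36 - 15) ≡ 4/21 mod 37. 21⁻¹ ≡ 30 (mod 37) since 21·30 = 630 ≡ 1, so λ ≡ 9.
  x = λ² - 15 - 36 = 81 - 51 ≡ 30; y = λ·(15 - 30) - 2 ≡ 11. → (30, 11)
6Q: (30, 11) + (36, 6). λ = (6 - 11)/(36 - 30) ≡ 32/6 mod 37. 6⁻¹ ≡ 31 (mod 37) since 6·31 = 186 ≡ 1, so λ ≡ 30.
  x = λ² - 30 - 36 = 900 - 66 ≡ 20; y = λ·(30 - 20) - 11 ≡ 30. → (20, 30)
7Q: (20, 30) + (36, 6). λ = (6 - 30)/(36 - 20) ≡ 13/16 mod 37. 16⁻¹ ≡ 7 (mod 37), so λ ≡ 17.
  x = λ² - 20 - 36 = 289 - 56 ≡ 11; y = λ·(20 - 11) - 30 ≡ 12. → (11, 12)
8Q: (11, 12) + (36, 6). λ = (6 - 12)/(36 - 11) ≡ 31/25 mod 37. 25⁻¹ ≡ 3 (mod 37), so λ ≡ 19.
  x = λ² - 11 - 36 = 361 - 47 ≡ 18; y = λ·(11 - 18) - 12 ≡ 3. → (18, 3)
9Q: (18, 3) + (36, 6). λ = (6 - 3)/(36 - 18) ≡ 3/18 mod 37. 18⁻¹ ≡ 35 (mod 37), so λ ≡ 31.
  x = λ² - 18 - 36 = 961 - 54 ≡ 19; y = λ·(18 - 19) - 3 ≡ 3. → (19, 3)
10Q: (19, 3) + (36, 6). λ = (6 - 3)/(36 - 19) ≡ 3/17 mod 37. 17⁻¹ ≡ 24 (mod 37), so λ ≡ 35.
  x = λ² - 19 - 36 = 1225 - 55 ≡ 23; y = λ·(19 - 23) - 3 ≡ 5. → (23, 5)

(23, 5)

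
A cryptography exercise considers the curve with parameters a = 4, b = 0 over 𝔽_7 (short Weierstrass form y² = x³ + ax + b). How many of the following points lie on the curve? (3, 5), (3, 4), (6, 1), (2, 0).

1

(3, 5): 5² ≡ 4, rhs ≡ 4 → on.
(3, 4): 4² ≡ 2, rhs ≡ 4 → off.
(6, 1): 1² ≡ 1, rhs ≡ 2 → off.
(2, 0): 0² ≡ 0, rhs ≡ 2 → off.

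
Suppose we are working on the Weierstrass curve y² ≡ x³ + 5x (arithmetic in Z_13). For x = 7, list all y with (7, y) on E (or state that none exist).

x³ + 5x + 0 = 378 ≡ 1 (mod 13).
Square roots of 1 mod 13: 1 and 12 (since 1² = 1 ≡ 1).

1, 12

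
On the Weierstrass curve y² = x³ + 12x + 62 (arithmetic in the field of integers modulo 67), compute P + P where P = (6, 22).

tangent at (6, 22): λ = (3·6² + 12)/(2·22) ≡ 53/44. 44⁻¹ ≡ 32 (mod 67), so λ ≡ 53·32 ≡ 21.
  x = λ² - 6 - 6 = 441 - 12 ≡ 27; y = λ·(6 - 27) - 22 ≡ 6. → (27, 6)

(27, 6)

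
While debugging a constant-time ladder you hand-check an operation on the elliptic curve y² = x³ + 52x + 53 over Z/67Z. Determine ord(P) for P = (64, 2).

8

2P: tangent at (64, 2): λ = (3·64² + 52)/(2·2) ≡ 12/4. 4⁻¹ ≡ 17 (mod 67), so λ ≡ 12·17 ≡ 3.
  x = λ² - 64 - 64 = 9 - 128 ≡ 15; y = λ·(64 - 15) - 2 ≡ 11. → (15, 11)
3P: (15, 11) + (64, 2). λ = (2 - 11)/(64 - 15) ≡ 58/49 mod 67. 49⁻¹ ≡ 26 (mod 67) since 49·26 = 1274 ≡ 1, so λ ≡ 34.
  x = λ² - 15 - 64 = 1156 - 79 ≡ 5; y = λ·(15 - 5) - 11 ≡ 61. → (5, 61)
4P: (5, 61) + (64, 2). λ = (2 - 61)/(64 - 5) ≡ 8/59 mod 67. 59⁻¹ ≡ 25 (mod 67), so λ ≡ 66.
  x = λ² - 5 - 64 = 4356 - 69 ≡ 66; y = λ·(5 - 66) - 61 ≡ 0. → (66, 0)
5P: (66, 0) + (64, 2). λ = (2 - 0)/(64 - 66) ≡ 2/65 mod 67. 65⁻¹ ≡ 33 (mod 67) since 65·33 = 2145 ≡ 1, so λ ≡ 66.
  x = λ² - 66 - 64 = 4356 - 130 ≡ 5; y = λ·(66 - 5) - 0 ≡ 6. → (5, 6)
6P: (5, 6) + (64, 2). λ = (2 - 6)/(64 - 5) ≡ 63/59 mod 67. 59⁻¹ ≡ 25 (mod 67) since 59·25 = 1475 ≡ 1, so λ ≡ 34.
  x = λ² - 5 - 64 = 1156 - 69 ≡ 15; y = λ·(5 - 15) - 6 ≡ 56. → (15, 56)
7P: (15, 56) + (64, 2). λ = (2 - 56)/(64 - 15) ≡ 13/49 mod 67. 49⁻¹ ≡ 26 (mod 67), so λ ≡ 3.
  x = λ² - 15 - 64 = 9 - 79 ≡ 64; y = λ·(15 - 64) - 56 ≡ 65. → (64, 65)
8P: (64, 65) + (64, 2): same x and y₁ ≡ -y₂, so the sum is 𝒪.
8P = 𝒪, so the order is 8.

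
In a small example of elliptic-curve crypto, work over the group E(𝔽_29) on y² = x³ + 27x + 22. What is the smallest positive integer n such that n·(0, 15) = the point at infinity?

8

2P: tangent at (0, 15): λ = (3·0² + 27)/(2·15) ≡ 27/1. 1⁻¹ ≡ 1 (mod 29), so λ ≡ 27·1 ≡ 27.
  x = λ² - 0 - 0 = 729 - 0 ≡ 4; y = λ·(0 - 4) - 15 ≡ 22. → (4, 22)
3P: (4, 22) + (0, 15). λ = (15 - 22)/(0 - 4) ≡ 22/25 mod 29. 25⁻¹ ≡ 7 (mod 29), so λ ≡ 9.
  x = λ² - 4 - 0 = 81 - 4 ≡ 19; y = λ·(4 - 19) - 22 ≡ 17. → (19, 17)
4P: (19, 17) + (0, 15). λ = (15 - 17)/(0 - 19) ≡ 27/10 mod 29. 10⁻¹ ≡ 3 (mod 29) since 10·3 = 30 ≡ 1, so λ ≡ 23.
  x = λ² - 19 - 0 = 529 - 19 ≡ 17; y = λ·(19 - 17) - 17 ≡ 0. → (17, 0)
5P: (17, 0) + (0, 15). λ = (15 - 0)/(0 - 17) ≡ 15/12 mod 29. 12⁻¹ ≡ 17 (mod 29) since 12·17 = 204 ≡ 1, so λ ≡ 23.
  x = λ² - 17 - 0 = 529 - 17 ≡ 19; y = λ·(17 - 19) - 0 ≡ 12. → (19, 12)
6P: (19, 12) + (0, 15). λ = (15 - 12)/(0 - 19) ≡ 3/10 mod 29. 10⁻¹ ≡ 3 (mod 29), so λ ≡ 9.
  x = λ² - 19 - 0 = 81 - 19 ≡ 4; y = λ·(19 - 4) - 12 ≡ 7. → (4, 7)
7P: (4, 7) + (0, 15). λ = (15 - 7)/(0 - 4) ≡ 8/25 mod 29. 25⁻¹ ≡ 7 (mod 29), so λ ≡ 27.
  x = λ² - 4 - 0 = 729 - 4 ≡ 0; y = λ·(4 - 0) - 7 ≡ 14. → (0, 14)
8P: (0, 14) + (0, 15): same x and y₁ ≡ -y₂, so the sum is the point at infinity.
8P = the point at infinity, so the order is 8.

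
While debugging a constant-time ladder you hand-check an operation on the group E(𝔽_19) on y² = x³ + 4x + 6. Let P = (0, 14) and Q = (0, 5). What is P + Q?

The two points share x = 0 and their y-coordinates satisfy 14 + 5 ≡ 0 (mod 19), so they are inverses. Their sum is the point at infinity.

O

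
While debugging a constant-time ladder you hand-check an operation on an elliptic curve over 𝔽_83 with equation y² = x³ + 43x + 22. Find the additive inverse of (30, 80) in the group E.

(30, 3)

-(30, 80) = (30, -80 mod 83) = (30, 3).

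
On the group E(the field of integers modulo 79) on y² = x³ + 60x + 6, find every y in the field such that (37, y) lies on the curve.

none

x³ + 60x + 6 = 52879 ≡ 28 (mod 79).
28 is a non-residue mod 79; no y exists.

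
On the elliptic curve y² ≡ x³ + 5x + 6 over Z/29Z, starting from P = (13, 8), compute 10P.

Repeated addition: build up to 10P.
2P: tangent at (13, 8): λ = (3·13² + 5)/(2·8) ≡ 19/16. 16⁻¹ ≡ 20 (mod 29), so λ ≡ 19·20 ≡ 3.
  x = λ² - 13 - 13 = 9 - 26 ≡ 12; y = λ·(13 - 12) - 8 ≡ 24. → (12, 24)
3P: (12, 24) + (13, 8). λ = (8 - 24)/(13 - 12) ≡ 13/1 mod 29. 1⁻¹ ≡ 1 (mod 29), so λ ≡ 13.
  x = λ² - 12 - 13 = 169 - 25 ≡ 28; y = λ·(12 - 28) - 24 ≡ 0. → (28, 0)
4P: (28, 0) + (13, 8). λ = (8 - 0)/(13 - 28) ≡ 8/14 mod 29. 14⁻¹ ≡ 27 (mod 29), so λ ≡ 13.
  x = λ² - 28 - 13 = 169 - 41 ≡ 12; y = λ·(28 - 12) - 0 ≡ 5. → (12, 5)
5P: (12, 5) + (13, 8). λ = (8 - 5)/(13 - 12) ≡ 3/1 mod 29. 1⁻¹ ≡ 1 (mod 29) since 1·1 = 1 ≡ 1, so λ ≡ 3.
  x = λ² - 12 - 13 = 9 - 25 ≡ 13; y = λ·(12 - 13) - 5 ≡ 21. → (13, 21)
6P: (13, 21) + (13, 8): same x and y₁ ≡ -y₂, so the sum is ∞.
7P: ∞ + (13, 8) = (13, 8) (identity).
8P: tangent at (13, 8): λ = (3·13² + 5)/(2·8) ≡ 19/16. 16⁻¹ ≡ 20 (mod 29), so λ ≡ 19·20 ≡ 3.
  x = λ² - 13 - 13 = 9 - 26 ≡ 12; y = λ·(13 - 12) - 8 ≡ 24. → (12, 24)
9P: (12, 24) + (13, 8). λ = (8 - 24)/(13 - 12) ≡ 13/1 mod 29. 1⁻¹ ≡ 1 (mod 29) since 1·1 = 1 ≡ 1, so λ ≡ 13.
  x = λ² - 12 - 13 = 169 - 25 ≡ 28; y = λ·(12 - 28) - 24 ≡ 0. → (28, 0)
10P: (28, 0) + (13, 8). λ = (8 - 0)/(13 - 28) ≡ 8/14 mod 29. 14⁻¹ ≡ 27 (mod 29), so λ ≡ 13.
  x = λ² - 28 - 13 = 169 - 41 ≡ 12; y = λ·(28 - 12) - 0 ≡ 5. → (12, 5)

(12, 5)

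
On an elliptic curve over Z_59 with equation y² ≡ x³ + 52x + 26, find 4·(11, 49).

(40, 12)

Write Q = (11, 49).
Double-and-add on 4 = (100)₂. Start with Q = (11, 49) for the leading 1-bit.
double: tangent at (11, 49): λ = (3·11² + 52)/(2·49) ≡ 2/39. 39⁻¹ ≡ 56 (mod 59), so λ ≡ 2·56 ≡ 53.
  x = λ² - 11 - 11 = 2809 - 22 ≡ 14; y = λ·(11 - 14) - 49 ≡ 28. → (14, 28)
double: tangent at (14, 28): λ = (3·14² + 52)/(2·28) ≡ 50/56. 56⁻¹ ≡ 39 (mod 59) since 56·39 = 2184 ≡ 1, so λ ≡ 50·39 ≡ 3.
  x = λ² - 14 - 14 = 9 - 28 ≡ 40; y = λ·(14 - 40) - 28 ≡ 12. → (40, 12)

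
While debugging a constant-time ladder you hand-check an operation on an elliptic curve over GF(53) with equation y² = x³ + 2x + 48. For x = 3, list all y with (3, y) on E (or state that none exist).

9, 44

x³ + 2x + 48 = 81 ≡ 28 (mod 53).
Square roots of 28 mod 53: 9 and 44 (since 9² = 81 ≡ 28).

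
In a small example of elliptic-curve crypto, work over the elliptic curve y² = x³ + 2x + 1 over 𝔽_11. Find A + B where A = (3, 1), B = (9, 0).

(3, 10)

(3, 1) + (9, 0). λ = (0 - 1)/(9 - 3) ≡ 10/6 mod 11. 6⁻¹ ≡ 2 (mod 11) since 6·2 = 12 ≡ 1, so λ ≡ 9.
  x = λ² - 3 - 9 = 81 - 12 ≡ 3; y = λ·(3 - 3) - 1 ≡ 10. → (3, 10)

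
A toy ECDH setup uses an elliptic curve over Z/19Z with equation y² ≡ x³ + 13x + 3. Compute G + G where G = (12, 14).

tangent at (12, 14): λ = (3·12² + 13)/(2·14) ≡ 8/9. 9⁻¹ ≡ 17 (mod 19), so λ ≡ 8·17 ≡ 3.
  x = λ² - 12 - 12 = 9 - 24 ≡ 4; y = λ·(12 - 4) - 14 ≡ 10. → (4, 10)

(4, 10)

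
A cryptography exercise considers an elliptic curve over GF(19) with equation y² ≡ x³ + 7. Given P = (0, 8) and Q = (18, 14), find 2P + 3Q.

First 2P:
Repeated addition: build up to 2P.
2P: tangent at (0, 8): λ = (3·0² + 0)/(2·8) ≡ 0/16. 16⁻¹ ≡ 6 (mod 19) since 16·6 = 96 ≡ 1, so λ ≡ 0·6 ≡ 0.
  x = λ² - 0 - 0 = 0 - 0 ≡ 0; y = λ·(0 - 0) - 8 ≡ 11. → (0, 11)
2P = (0, 11).
Next 3Q:
Repeated addition: build up to 3Q.
2Q: tangent at (18, 14): λ = (3·18² + 0)/(2·14) ≡ 3/9. 9⁻¹ ≡ 17 (mod 19), so λ ≡ 3·17 ≡ 13.
  x = λ² - 18 - 18 = 169 - 36 ≡ 0; y = λ·(18 - 0) - 14 ≡ 11. → (0, 11)
3Q: (0, 11) + (18, 14). λ = (14 - 11)/(18 - 0) ≡ 3/18 mod 19. 18⁻¹ ≡ 18 (mod 19), so λ ≡ 16.
  x = λ² - 0 - 18 = 256 - 18 ≡ 10; y = λ·(0 - 10) - 11 ≡ 0. → (10, 0)
3Q = (10, 0).
Finally 2P + 3Q:
(0, 11) + (10, 0). λ = (0 - 11)/(10 - 0) ≡ 8/10 mod 19. 10⁻¹ ≡ 2 (mod 19) since 10·2 = 20 ≡ 1, so λ ≡ 16.
  x = λ² - 0 - 10 = 256 - 10 ≡ 18; y = λ·(0 - 18) - 11 ≡ 5. → (18, 5)

(18, 5)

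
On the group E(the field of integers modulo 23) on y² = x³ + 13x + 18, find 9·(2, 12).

Write Q = (2, 12).
Double-and-add on 9 = (1001)₂. Start with Q = (2, 12) for the leading 1-bit.
double: tangent at (2, 12): λ = (3·2² + 13)/(2·12) ≡ 2/1. 1⁻¹ ≡ 1 (mod 23) since 1·1 = 1 ≡ 1, so λ ≡ 2·1 ≡ 2.
  x = λ² - 2 - 2 = 4 - 4 ≡ 0; y = λ·(2 - 0) - 12 ≡ 15. → (0, 15)
double: tangent at (0, 15): λ = (3·0² + 13)/(2·15) ≡ 13/7. 7⁻¹ ≡ 10 (mod 23), so λ ≡ 13·10 ≡ 15.
  x = λ² - 0 - 0 = 225 - 0 ≡ 18; y = λ·(0 - 18) - 15 ≡ 14. → (18, 14)
double: tangent at (18, 14): λ = (3·18² + 13)/(2·14) ≡ 19/5. 5⁻¹ ≡ 14 (mod 23) since 5·14 = 70 ≡ 1, so λ ≡ 19·14 ≡ 13.
  x = λ² - 18 - 18 = 169 - 36 ≡ 18; y = λ·(18 - 18) - 14 ≡ 9. → (18, 9)
add Q: (18, 9) + (2, 12). λ = (12 - 9)/(2 - 18) ≡ 3/7 mod 23. 7⁻¹ ≡ 10 (mod 23), so λ ≡ 7.
  x = λ² - 18 - 2 = 49 - 20 ≡ 6; y = λ·(18 - 6) - 9 ≡ 6. → (6, 6)

(6, 6)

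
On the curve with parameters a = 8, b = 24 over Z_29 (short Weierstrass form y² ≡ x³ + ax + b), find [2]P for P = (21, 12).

(21, 17)

tangent at (21, 12): λ = (3·21² + 8)/(2·12) ≡ 26/24. 24⁻¹ ≡ 23 (mod 29), so λ ≡ 26·23 ≡ 18.
  x = λ² - 21 - 21 = 324 - 42 ≡ 21; y = λ·(21 - 21) - 12 ≡ 17. → (21, 17)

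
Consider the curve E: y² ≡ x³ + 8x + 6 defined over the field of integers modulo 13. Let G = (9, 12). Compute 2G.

tangent at (9, 12): λ = (3·9² + 8)/(2·12) ≡ 4/11. 11⁻¹ ≡ 6 (mod 13) since 11·6 = 66 ≡ 1, so λ ≡ 4·6 ≡ 11.
  x = λ² - 9 - 9 = 121 - 18 ≡ 12; y = λ·(9 - 12) - 12 ≡ 7. → (12, 7)

(12, 7)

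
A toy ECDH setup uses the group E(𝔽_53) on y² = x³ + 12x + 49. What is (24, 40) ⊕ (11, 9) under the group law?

(24, 40) + (11, 9). λ = (9 - 40)/(11 - 24) ≡ 22/40 mod 53. 40⁻¹ ≡ 4 (mod 53), so λ ≡ 35.
  x = λ² - 24 - 11 = 1225 - 35 ≡ 24; y = λ·(24 - 24) - 40 ≡ 13. → (24, 13)

(24, 13)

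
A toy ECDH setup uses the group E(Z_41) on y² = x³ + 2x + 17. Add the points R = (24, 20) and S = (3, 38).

(39, 28)

(24, 20) + (3, 38). λ = (38 - 20)/(3 - 24) ≡ 18/20 mod 41. 20⁻¹ ≡ 39 (mod 41), so λ ≡ 5.
  x = λ² - 24 - 3 = 25 - 27 ≡ 39; y = λ·(24 - 39) - 20 ≡ 28. → (39, 28)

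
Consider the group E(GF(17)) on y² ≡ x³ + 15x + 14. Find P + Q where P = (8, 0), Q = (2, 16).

(8, 0) + (2, 16). λ = (16 - 0)/(2 - 8) ≡ 16/11 mod 17. 11⁻¹ ≡ 14 (mod 17) since 11·14 = 154 ≡ 1, so λ ≡ 3.
  x = λ² - 8 - 2 = 9 - 10 ≡ 16; y = λ·(8 - 16) - 0 ≡ 10. → (16, 10)

(16, 10)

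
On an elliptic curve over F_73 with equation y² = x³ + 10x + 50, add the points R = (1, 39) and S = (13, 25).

(1, 39) + (13, 25). λ = (25 - 39)/(13 - 1) ≡ 59/12 mod 73. 12⁻¹ ≡ 67 (mod 73), so λ ≡ 11.
  x = λ² - 1 - 13 = 121 - 14 ≡ 34; y = λ·(1 - 34) - 39 ≡ 36. → (34, 36)

(34, 36)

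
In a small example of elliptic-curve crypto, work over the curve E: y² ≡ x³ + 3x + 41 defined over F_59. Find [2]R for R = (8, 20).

(5, 2)

tangent at (8, 20): λ = (3·8² + 3)/(2·20) ≡ 18/40. 40⁻¹ ≡ 31 (mod 59) since 40·31 = 1240 ≡ 1, so λ ≡ 18·31 ≡ 27.
  x = λ² - 8 - 8 = 729 - 16 ≡ 5; y = λ·(8 - 5) - 20 ≡ 2. → (5, 2)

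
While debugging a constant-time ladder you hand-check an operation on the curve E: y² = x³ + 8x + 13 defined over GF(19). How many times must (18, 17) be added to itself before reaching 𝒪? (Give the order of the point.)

8

2P: tangent at (18, 17): λ = (3·18² + 8)/(2·17) ≡ 11/15. 15⁻¹ ≡ 14 (mod 19), so λ ≡ 11·14 ≡ 2.
  x = λ² - 18 - 18 = 4 - 36 ≡ 6; y = λ·(18 - 6) - 17 ≡ 7. → (6, 7)
3P: (6, 7) + (18, 17). λ = (17 - 7)/(18 - 6) ≡ 10/12 mod 19. 12⁻¹ ≡ 8 (mod 19) since 12·8 = 96 ≡ 1, so λ ≡ 4.
  x = λ² - 6 - 18 = 16 - 24 ≡ 11; y = λ·(6 - 11) - 7 ≡ 11. → (11, 11)
4P: (11, 11) + (18, 17). λ = (17 - 11)/(18 - 11) ≡ 6/7 mod 19. 7⁻¹ ≡ 11 (mod 19), so λ ≡ 9.
  x = λ² - 11 - 18 = 81 - 29 ≡ 14; y = λ·(11 - 14) - 11 ≡ 0. → (14, 0)
5P: (14, 0) + (18, 17). λ = (17 - 0)/(18 - 14) ≡ 17/4 mod 19. 4⁻¹ ≡ 5 (mod 19) since 4·5 = 20 ≡ 1, so λ ≡ 9.
  x = λ² - 14 - 18 = 81 - 32 ≡ 11; y = λ·(14 - 11) - 0 ≡ 8. → (11, 8)
6P: (11, 8) + (18, 17). λ = (17 - 8)/(18 - 11) ≡ 9/7 mod 19. 7⁻¹ ≡ 11 (mod 19) since 7·11 = 77 ≡ 1, so λ ≡ 4.
  x = λ² - 11 - 18 = 16 - 29 ≡ 6; y = λ·(11 - 6) - 8 ≡ 12. → (6, 12)
7P: (6, 12) + (18, 17). λ = (17 - 12)/(18 - 6) ≡ 5/12 mod 19. 12⁻¹ ≡ 8 (mod 19) since 12·8 = 96 ≡ 1, so λ ≡ 2.
  x = λ² - 6 - 18 = 4 - 24 ≡ 18; y = λ·(6 - 18) - 12 ≡ 2. → (18, 2)
8P: (18, 2) + (18, 17): same x and y₁ ≡ -y₂, so the sum is 𝒪.
8P = 𝒪, so the order is 8.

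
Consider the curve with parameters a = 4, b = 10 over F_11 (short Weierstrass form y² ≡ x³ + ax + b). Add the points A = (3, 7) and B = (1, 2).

(3, 7) + (1, 2). λ = (2 - 7)/(1 - 3) ≡ 6/9 mod 11. 9⁻¹ ≡ 5 (mod 11), so λ ≡ 8.
  x = λ² - 3 - 1 = 64 - 4 ≡ 5; y = λ·(3 - 5) - 7 ≡ 10. → (5, 10)

(5, 10)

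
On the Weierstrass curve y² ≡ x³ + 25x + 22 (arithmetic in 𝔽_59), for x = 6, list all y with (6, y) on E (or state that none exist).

none

x³ + 25x + 22 = 388 ≡ 34 (mod 59).
34 is a non-residue mod 59; no y exists.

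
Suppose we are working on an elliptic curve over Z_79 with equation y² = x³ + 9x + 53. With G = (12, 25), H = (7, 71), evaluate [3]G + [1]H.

(21, 24)

First 3G:
Repeated addition: build up to 3G.
2G: tangent at (12, 25): λ = (3·12² + 9)/(2·25) ≡ 46/50. 50⁻¹ ≡ 49 (mod 79) since 50·49 = 2450 ≡ 1, so λ ≡ 46·49 ≡ 42.
  x = λ² - 12 - 12 = 1764 - 24 ≡ 2; y = λ·(12 - 2) - 25 ≡ 0. → (2, 0)
3G: (2, 0) + (12, 25). λ = (25 - 0)/(12 - 2) ≡ 25/10 mod 79. 10⁻¹ ≡ 8 (mod 79), so λ ≡ 42.
  x = λ² - 2 - 12 = 1764 - 14 ≡ 12; y = λ·(2 - 12) - 0 ≡ 54. → (12, 54)
3G = (12, 54).
Finally 3G + H:
(12, 54) + (7, 71). λ = (71 - 54)/(7 - 12) ≡ 17/74 mod 79. 74⁻¹ ≡ 63 (mod 79), so λ ≡ 44.
  x = λ² - 12 - 7 = 1936 - 19 ≡ 21; y = λ·(12 - 21) - 54 ≡ 24. → (21, 24)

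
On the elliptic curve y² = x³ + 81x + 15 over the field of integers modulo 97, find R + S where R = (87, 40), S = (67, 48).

(87, 40) + (67, 48). λ = (48 - 40)/(67 - 87) ≡ 8/77 mod 97. 77⁻¹ ≡ 63 (mod 97), so λ ≡ 19.
  x = λ² - 87 - 67 = 361 - 154 ≡ 13; y = λ·(87 - 13) - 40 ≡ 8. → (13, 8)

(13, 8)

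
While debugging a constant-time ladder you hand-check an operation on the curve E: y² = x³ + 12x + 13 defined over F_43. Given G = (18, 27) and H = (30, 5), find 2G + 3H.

(10, 12)

First 2G:
Repeated addition: build up to 2G.
2G: tangent at (18, 27): λ = (3·18² + 12)/(2·27) ≡ 38/11. 11⁻¹ ≡ 4 (mod 43), so λ ≡ 38·4 ≡ 23.
  x = λ² - 18 - 18 = 529 - 36 ≡ 20; y = λ·(18 - 20) - 27 ≡ 13. → (20, 13)
2G = (20, 13).
Next 3H:
Repeated addition: build up to 3H.
2H: tangent at (30, 5): λ = (3·30² + 12)/(2·5) ≡ 3/10. 10⁻¹ ≡ 13 (mod 43), so λ ≡ 3·13 ≡ 39.
  x = λ² - 30 - 30 = 1521 - 60 ≡ 42; y = λ·(30 - 42) - 5 ≡ 0. → (42, 0)
3H: (42, 0) + (30, 5). λ = (5 - 0)/(30 - 42) ≡ 5/31 mod 43. 31⁻¹ ≡ 25 (mod 43) since 31·25 = 775 ≡ 1, so λ ≡ 39.
  x = λ² - 42 - 30 = 1521 - 72 ≡ 30; y = λ·(42 - 30) - 0 ≡ 38. → (30, 38)
3H = (30, 38).
Finally 2G + 3H:
(20, 13) + (30, 38). λ = (38 - 13)/(30 - 20) ≡ 25/10 mod 43. 10⁻¹ ≡ 13 (mod 43) since 10·13 = 130 ≡ 1, so λ ≡ 24.
  x = λ² - 20 - 30 = 576 - 50 ≡ 10; y = λ·(20 - 10) - 13 ≡ 12. → (10, 12)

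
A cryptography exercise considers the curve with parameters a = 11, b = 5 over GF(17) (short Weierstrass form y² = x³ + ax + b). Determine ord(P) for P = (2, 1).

2P: tangent at (2, 1): λ = (3·2² + 11)/(2·1) ≡ 6/2. 2⁻¹ ≡ 9 (mod 17) since 2·9 = 18 ≡ 1, so λ ≡ 6·9 ≡ 3.
  x = λ² - 2 - 2 = 9 - 4 ≡ 5; y = λ·(2 - 5) - 1 ≡ 7. → (5, 7)
3P: (5, 7) + (2, 1). λ = (1 - 7)/(2 - 5) ≡ 11/14 mod 17. 14⁻¹ ≡ 11 (mod 17), so λ ≡ 2.
  x = λ² - 5 - 2 = 4 - 7 ≡ 14; y = λ·(5 - 14) - 7 ≡ 9. → (14, 9)
4P: (14, 9) + (2, 1). λ = (1 - 9)/(2 - 14) ≡ 9/5 mod 17. 5⁻¹ ≡ 7 (mod 17), so λ ≡ 12.
  x = λ² - 14 - 2 = 144 - 16 ≡ 9; y = λ·(14 - 9) - 9 ≡ 0. → (9, 0)
5P: (9, 0) + (2, 1). λ = (1 - 0)/(2 - 9) ≡ 1/10 mod 17. 10⁻¹ ≡ 12 (mod 17), so λ ≡ 12.
  x = λ² - 9 - 2 = 144 - 11 ≡ 14; y = λ·(9 - 14) - 0 ≡ 8. → (14, 8)
6P: (14, 8) + (2, 1). λ = (1 - 8)/(2 - 14) ≡ 10/5 mod 17. 5⁻¹ ≡ 7 (mod 17), so λ ≡ 2.
  x = λ² - 14 - 2 = 4 - 16 ≡ 5; y = λ·(14 - 5) - 8 ≡ 10. → (5, 10)
7P: (5, 10) + (2, 1). λ = (1 - 10)/(2 - 5) ≡ 8/14 mod 17. 14⁻¹ ≡ 11 (mod 17), so λ ≡ 3.
  x = λ² - 5 - 2 = 9 - 7 ≡ 2; y = λ·(5 - 2) - 10 ≡ 16. → (2, 16)
8P: (2, 16) + (2, 1): same x and y₁ ≡ -y₂, so the sum is ∞.
8P = ∞, so the order is 8.

8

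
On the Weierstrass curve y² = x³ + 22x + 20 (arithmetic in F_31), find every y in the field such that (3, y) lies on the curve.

12, 19

x³ + 22x + 20 = 113 ≡ 20 (mod 31).
Square roots of 20 mod 31: 12 and 19 (since 12² = 144 ≡ 20).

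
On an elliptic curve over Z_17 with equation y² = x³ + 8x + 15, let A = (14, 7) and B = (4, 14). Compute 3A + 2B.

(15, 12)

First 3A:
Repeated addition: build up to 3A.
2A: tangent at (14, 7): λ = (3·14² + 8)/(2·7) ≡ 1/14. 14⁻¹ ≡ 11 (mod 17), so λ ≡ 1·11 ≡ 11.
  x = λ² - 14 - 14 = 121 - 28 ≡ 8; y = λ·(14 - 8) - 7 ≡ 8. → (8, 8)
3A: (8, 8) + (14, 7). λ = (7 - 8)/(14 - 8) ≡ 16/6 mod 17. 6⁻¹ ≡ 3 (mod 17), so λ ≡ 14.
  x = λ² - 8 - 14 = 196 - 22 ≡ 4; y = λ·(8 - 4) - 8 ≡ 14. → (4, 14)
3A = (4, 14).
Next 2B:
Repeated addition: build up to 2B.
2B: tangent at (4, 14): λ = (3·4² + 8)/(2·14) ≡ 5/11. 11⁻¹ ≡ 14 (mod 17), so λ ≡ 5·14 ≡ 2.
  x = λ² - 4 - 4 = 4 - 8 ≡ 13; y = λ·(4 - 13) - 14 ≡ 2. → (13, 2)
2B = (13, 2).
Finally 3A + 2B:
(4, 14) + (13, 2). λ = (2 - 14)/(13 - 4) ≡ 5/9 mod 17. 9⁻¹ ≡ 2 (mod 17) since 9·2 = 18 ≡ 1, so λ ≡ 10.
  x = λ² - 4 - 13 = 100 - 17 ≡ 15; y = λ·(4 - 15) - 14 ≡ 12. → (15, 12)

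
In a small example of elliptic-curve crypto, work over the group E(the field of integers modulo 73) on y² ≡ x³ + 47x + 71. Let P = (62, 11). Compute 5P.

(35, 39)

Repeated addition: build up to 5P.
2P: tangent at (62, 11): λ = (3·62² + 47)/(2·11) ≡ 45/22. 22⁻¹ ≡ 10 (mod 73) since 22·10 = 220 ≡ 1, so λ ≡ 45·10 ≡ 12.
  x = λ² - 62 - 62 = 144 - 124 ≡ 20; y = λ·(62 - 20) - 11 ≡ 55. → (20, 55)
3P: (20, 55) + (62, 11). λ = (11 - 55)/(62 - 20) ≡ 29/42 mod 73. 42⁻¹ ≡ 40 (mod 73) since 42·40 = 1680 ≡ 1, so λ ≡ 65.
  x = λ² - 20 - 62 = 4225 - 82 ≡ 55; y = λ·(20 - 55) - 55 ≡ 6. → (55, 6)
4P: (55, 6) + (62, 11). λ = (11 - 6)/(62 - 55) ≡ 5/7 mod 73. 7⁻¹ ≡ 21 (mod 73) since 7·21 = 147 ≡ 1, so λ ≡ 32.
  x = λ² - 55 - 62 = 1024 - 117 ≡ 31; y = λ·(55 - 31) - 6 ≡ 32. → (31, 32)
5P: (31, 32) + (62, 11). λ = (11 - 32)/(62 - 31) ≡ 52/31 mod 73. 31⁻¹ ≡ 33 (mod 73) since 31·33 = 1023 ≡ 1, so λ ≡ 37.
  x = λ² - 31 - 62 = 1369 - 93 ≡ 35; y = λ·(31 - 35) - 32 ≡ 39. → (35, 39)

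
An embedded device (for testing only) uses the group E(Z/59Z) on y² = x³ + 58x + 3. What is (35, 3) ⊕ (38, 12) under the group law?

(54, 58)

(35, 3) + (38, 12). λ = (12 - 3)/(38 - 35) ≡ 9/3 mod 59. 3⁻¹ ≡ 20 (mod 59), so λ ≡ 3.
  x = λ² - 35 - 38 = 9 - 73 ≡ 54; y = λ·(35 - 54) - 3 ≡ 58. → (54, 58)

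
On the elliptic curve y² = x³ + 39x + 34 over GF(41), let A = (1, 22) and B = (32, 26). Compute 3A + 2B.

First 3A:
Repeated addition: build up to 3A.
2A: tangent at (1, 22): λ = (3·1² + 39)/(2·22) ≡ 1/3. 3⁻¹ ≡ 14 (mod 41), so λ ≡ 1·14 ≡ 14.
  x = λ² - 1 - 1 = 196 - 2 ≡ 30; y = λ·(1 - 30) - 22 ≡ 23. → (30, 23)
3A: (30, 23) + (1, 22). λ = (22 - 23)/(1 - 30) ≡ 40/12 mod 41. 12⁻¹ ≡ 24 (mod 41), so λ ≡ 17.
  x = λ² - 30 - 1 = 289 - 31 ≡ 12; y = λ·(30 - 12) - 23 ≡ 37. → (12, 37)
3A = (12, 37).
Next 2B:
Repeated addition: build up to 2B.
2B: tangent at (32, 26): λ = (3·32² + 39)/(2·26) ≡ 36/11. 11⁻¹ ≡ 15 (mod 41), so λ ≡ 36·15 ≡ 7.
  x = λ² - 32 - 32 = 49 - 64 ≡ 26; y = λ·(32 - 26) - 26 ≡ 16. → (26, 16)
2B = (26, 16).
Finally 3A + 2B:
(12, 37) + (26, 16). λ = (16 - 37)/(26 - 12) ≡ 20/14 mod 41. 14⁻¹ ≡ 3 (mod 41), so λ ≡ 19.
  x = λ² - 12 - 26 = 361 - 38 ≡ 36; y = λ·(12 - 36) - 37 ≡ 40. → (36, 40)

(36, 40)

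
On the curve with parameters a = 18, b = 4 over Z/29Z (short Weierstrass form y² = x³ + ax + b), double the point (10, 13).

(22, 12)

tangent at (10, 13): λ = (3·10² + 18)/(2·13) ≡ 28/26. 26⁻¹ ≡ 19 (mod 29), so λ ≡ 28·19 ≡ 10.
  x = λ² - 10 - 10 = 100 - 20 ≡ 22; y = λ·(10 - 22) - 13 ≡ 12. → (22, 12)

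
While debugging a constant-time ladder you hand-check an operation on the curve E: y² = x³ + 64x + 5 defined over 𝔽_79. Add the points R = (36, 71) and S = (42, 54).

(36, 71) + (42, 54). λ = (54 - 71)/(42 - 36) ≡ 62/6 mod 79. 6⁻¹ ≡ 66 (mod 79) since 6·66 = 396 ≡ 1, so λ ≡ 63.
  x = λ² - 36 - 42 = 3969 - 78 ≡ 20; y = λ·(36 - 20) - 71 ≡ 68. → (20, 68)

(20, 68)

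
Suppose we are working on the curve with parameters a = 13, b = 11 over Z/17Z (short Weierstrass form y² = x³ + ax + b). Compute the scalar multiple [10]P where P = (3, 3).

Double-and-add on 10 = (1010)₂. Start with P = (3, 3) for the leading 1-bit.
double: tangent at (3, 3): λ = (3·3² + 13)/(2·3) ≡ 6/6. 6⁻¹ ≡ 3 (mod 17), so λ ≡ 6·3 ≡ 1.
  x = λ² - 3 - 3 = 1 - 6 ≡ 12; y = λ·(3 - 12) - 3 ≡ 5. → (12, 5)
double: tangent at (12, 5): λ = (3·12² + 13)/(2·5) ≡ 3/10. 10⁻¹ ≡ 12 (mod 17) since 10·12 = 120 ≡ 1, so λ ≡ 3·12 ≡ 2.
  x = λ² - 12 - 12 = 4 - 24 ≡ 14; y = λ·(12 - 14) - 5 ≡ 8. → (14, 8)
add P: (14, 8) + (3, 3). λ = (3 - 8)/(3 - 14) ≡ 12/6 mod 17. 6⁻¹ ≡ 3 (mod 17) since 6·3 = 18 ≡ 1, so λ ≡ 2.
  x = λ² - 14 - 3 = 4 - 17 ≡ 4; y = λ·(14 - 4) - 8 ≡ 12. → (4, 12)
double: tangent at (4, 12): λ = (3·4² + 13)/(2·12) ≡ 10/7. 7⁻¹ ≡ 5 (mod 17), so λ ≡ 10·5 ≡ 16.
  x = λ² - 4 - 4 = 256 - 8 ≡ 10; y = λ·(4 - 10) - 12 ≡ 11. → (10, 11)

(10, 11)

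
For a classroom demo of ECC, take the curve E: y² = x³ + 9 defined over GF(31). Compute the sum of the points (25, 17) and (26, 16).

(25, 17) + (26, 16). λ = (16 - 17)/(26 - 25) ≡ 30/1 mod 31. 1⁻¹ ≡ 1 (mod 31), so λ ≡ 30.
  x = λ² - 25 - 26 = 900 - 51 ≡ 12; y = λ·(25 - 12) - 17 ≡ 1. → (12, 1)

(12, 1)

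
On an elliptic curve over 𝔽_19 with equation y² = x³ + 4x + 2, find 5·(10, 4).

(16, 1)

Write P = (10, 4).
Double-and-add on 5 = (101)₂. Start with P = (10, 4) for the leading 1-bit.
double: tangent at (10, 4): λ = (3·10² + 4)/(2·4) ≡ 0/8. 8⁻¹ ≡ 12 (mod 19) since 8·12 = 96 ≡ 1, so λ ≡ 0·12 ≡ 0.
  x = λ² - 10 - 10 = 0 - 20 ≡ 18; y = λ·(10 - 18) - 4 ≡ 15. → (18, 15)
double: tangent at (18, 15): λ = (3·18² + 4)/(2·15) ≡ 7/11. 11⁻¹ ≡ 7 (mod 19) since 11·7 = 77 ≡ 1, so λ ≡ 7·7 ≡ 11.
  x = λ² - 18 - 18 = 121 - 36 ≡ 9; y = λ·(18 - 9) - 15 ≡ 8. → (9, 8)
add P: (9, 8) + (10, 4). λ = (4 - 8)/(10 - 9) ≡ 15/1 mod 19. 1⁻¹ ≡ 1 (mod 19), so λ ≡ 15.
  x = λ² - 9 - 10 = 225 - 19 ≡ 16; y = λ·(9 - 16) - 8 ≡ 1. → (16, 1)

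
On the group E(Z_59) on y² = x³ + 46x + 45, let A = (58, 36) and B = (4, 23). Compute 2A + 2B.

First 2A:
Repeated addition: build up to 2A.
2A: tangent at (58, 36): λ = (3·58² + 46)/(2·36) ≡ 49/13. 13⁻¹ ≡ 50 (mod 59) since 13·50 = 650 ≡ 1, so λ ≡ 49·50 ≡ 31.
  x = λ² - 58 - 58 = 961 - 116 ≡ 19; y = λ·(58 - 19) - 36 ≡ 52. → (19, 52)
2A = (19, 52).
Next 2B:
Repeated addition: build up to 2B.
2B: tangent at (4, 23): λ = (3·4² + 46)/(2·23) ≡ 35/46. 46⁻¹ ≡ 9 (mod 59) since 46·9 = 414 ≡ 1, so λ ≡ 35·9 ≡ 20.
  x = λ² - 4 - 4 = 400 - 8 ≡ 38; y = λ·(4 - 38) - 23 ≡ 5. → (38, 5)
2B = (38, 5).
Finally 2A + 2B:
(19, 52) + (38, 5). λ = (5 - 52)/(38 - 19) ≡ 12/19 mod 59. 19⁻¹ ≡ 28 (mod 59) since 19·28 = 532 ≡ 1, so λ ≡ 41.
  x = λ² - 19 - 38 = 1681 - 57 ≡ 31; y = λ·(19 - 31) - 52 ≡ 46. → (31, 46)

(31, 46)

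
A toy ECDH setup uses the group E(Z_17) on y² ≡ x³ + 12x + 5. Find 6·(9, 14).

Write Q = (9, 14).
Repeated addition: build up to 6Q.
2Q: tangent at (9, 14): λ = (3·9² + 12)/(2·14) ≡ 0/11. 11⁻¹ ≡ 14 (mod 17), so λ ≡ 0·14 ≡ 0.
  x = λ² - 9 - 9 = 0 - 18 ≡ 16; y = λ·(9 - 16) - 14 ≡ 3. → (16, 3)
3Q: (16, 3) + (9, 14). λ = (14 - 3)/(9 - 16) ≡ 11/10 mod 17. 10⁻¹ ≡ 12 (mod 17), so λ ≡ 13.
  x = λ² - 16 - 9 = 169 - 25 ≡ 8; y = λ·(16 - 8) - 3 ≡ 16. → (8, 16)
4Q: (8, 16) + (9, 14). λ = (14 - 16)/(9 - 8) ≡ 15/1 mod 17. 1⁻¹ ≡ 1 (mod 17) since 1·1 = 1 ≡ 1, so λ ≡ 15.
  x = λ² - 8 - 9 = 225 - 17 ≡ 4; y = λ·(8 - 4) - 16 ≡ 10. → (4, 10)
5Q: (4, 10) + (9, 14). λ = (14 - 10)/(9 - 4) ≡ 4/5 mod 17. 5⁻¹ ≡ 7 (mod 17), so λ ≡ 11.
  x = λ² - 4 - 9 = 121 - 13 ≡ 6; y = λ·(4 - 6) - 10 ≡ 2. → (6, 2)
6Q: (6, 2) + (9, 14). λ = (14 - 2)/(9 - 6) ≡ 12/3 mod 17. 3⁻¹ ≡ 6 (mod 17), so λ ≡ 4.
  x = λ² - 6 - 9 = 16 - 15 ≡ 1; y = λ·(6 - 1) - 2 ≡ 1. → (1, 1)

(1, 1)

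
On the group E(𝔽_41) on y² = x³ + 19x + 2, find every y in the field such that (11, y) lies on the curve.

x³ + 19x + 2 = 1542 ≡ 25 (mod 41).
Square roots of 25 mod 41: 5 and 36 (since 5² = 25 ≡ 25).

5, 36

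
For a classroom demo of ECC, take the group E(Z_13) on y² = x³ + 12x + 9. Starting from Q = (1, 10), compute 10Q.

Double-and-add on 10 = (1010)₂. Start with Q = (1, 10) for the leading 1-bit.
double: tangent at (1, 10): λ = (3·1² + 12)/(2·10) ≡ 2/7. 7⁻¹ ≡ 2 (mod 13) since 7·2 = 14 ≡ 1, so λ ≡ 2·2 ≡ 4.
  x = λ² - 1 - 1 = 16 - 2 ≡ 1; y = λ·(1 - 1) - 10 ≡ 3. → (1, 3)
double: tangent at (1, 3): λ = (3·1² + 12)/(2·3) ≡ 2/6. 6⁻¹ ≡ 11 (mod 13) since 6·11 = 66 ≡ 1, so λ ≡ 2·11 ≡ 9.
  x = λ² - 1 - 1 = 81 - 2 ≡ 1; y = λ·(1 - 1) - 3 ≡ 10. → (1, 10)
add Q: tangent at (1, 10): λ = (3·1² + 12)/(2·10) ≡ 2/7. 7⁻¹ ≡ 2 (mod 13), so λ ≡ 2·2 ≡ 4.
  x = λ² - 1 - 1 = 16 - 2 ≡ 1; y = λ·(1 - 1) - 10 ≡ 3. → (1, 3)
double: tangent at (1, 3): λ = (3·1² + 12)/(2·3) ≡ 2/6. 6⁻¹ ≡ 11 (mod 13) since 6·11 = 66 ≡ 1, so λ ≡ 2·11 ≡ 9.
  x = λ² - 1 - 1 = 81 - 2 ≡ 1; y = λ·(1 - 1) - 3 ≡ 10. → (1, 10)

(1, 10)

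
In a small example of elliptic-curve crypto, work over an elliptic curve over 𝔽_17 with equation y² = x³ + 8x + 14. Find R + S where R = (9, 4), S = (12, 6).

(4, 5)

(9, 4) + (12, 6). λ = (6 - 4)/(12 - 9) ≡ 2/3 mod 17. 3⁻¹ ≡ 6 (mod 17) since 3·6 = 18 ≡ 1, so λ ≡ 12.
  x = λ² - 9 - 12 = 144 - 21 ≡ 4; y = λ·(9 - 4) - 4 ≡ 5. → (4, 5)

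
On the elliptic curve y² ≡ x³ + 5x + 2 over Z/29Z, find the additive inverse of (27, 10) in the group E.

(27, 19)

-(27, 10) = (27, -10 mod 29) = (27, 19).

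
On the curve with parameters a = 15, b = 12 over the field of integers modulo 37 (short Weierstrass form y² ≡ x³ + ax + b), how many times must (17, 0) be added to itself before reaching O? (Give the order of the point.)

2P: (17, 0) + (17, 0): same x and y₁ ≡ -y₂, so the sum is O.
2P = O, so the order is 2.

2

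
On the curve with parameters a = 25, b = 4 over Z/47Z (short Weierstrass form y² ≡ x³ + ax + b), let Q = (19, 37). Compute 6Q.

Repeated addition: build up to 6Q.
2Q: tangent at (19, 37): λ = (3·19² + 25)/(2·37) ≡ 27/27. 27⁻¹ ≡ 7 (mod 47), so λ ≡ 27·7 ≡ 1.
  x = λ² - 19 - 19 = 1 - 38 ≡ 10; y = λ·(19 - 10) - 37 ≡ 19. → (10, 19)
3Q: (10, 19) + (19, 37). λ = (37 - 19)/(19 - 10) ≡ 18/9 mod 47. 9⁻¹ ≡ 21 (mod 47), so λ ≡ 2.
  x = λ² - 10 - 19 = 4 - 29 ≡ 22; y = λ·(10 - 22) - 19 ≡ 4. → (22, 4)
4Q: (22, 4) + (19, 37). λ = (37 - 4)/(19 - 22) ≡ 33/44 mod 47. 44⁻¹ ≡ 31 (mod 47), so λ ≡ 36.
  x = λ² - 22 - 19 = 1296 - 41 ≡ 33; y = λ·(22 - 33) - 4 ≡ 23. → (33, 23)
5Q: (33, 23) + (19, 37). λ = (37 - 23)/(19 - 33) ≡ 14/33 mod 47. 33⁻¹ ≡ 10 (mod 47) since 33·10 = 330 ≡ 1, so λ ≡ 46.
  x = λ² - 33 - 19 = 2116 - 52 ≡ 43; y = λ·(33 - 43) - 23 ≡ 34. → (43, 34)
6Q: (43, 34) + (19, 37). λ = (37 - 34)/(19 - 43) ≡ 3/23 mod 47. 23⁻¹ ≡ 45 (mod 47) since 23·45 = 1035 ≡ 1, so λ ≡ 41.
  x = λ² - 43 - 19 = 1681 - 62 ≡ 21; y = λ·(43 - 21) - 34 ≡ 22. → (21, 22)

(21, 22)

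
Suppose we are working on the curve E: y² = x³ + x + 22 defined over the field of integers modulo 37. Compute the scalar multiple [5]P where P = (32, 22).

Repeated addition: build up to 5P.
2P: tangent at (32, 22): λ = (3·32² + 1)/(2·22) ≡ 2/7. 7⁻¹ ≡ 16 (mod 37), so λ ≡ 2·16 ≡ 32.
  x = λ² - 32 - 32 = 1024 - 64 ≡ 35; y = λ·(32 - 35) - 22 ≡ 30. → (35, 30)
3P: (35, 30) + (32, 22). λ = (22 - 30)/(32 - 35) ≡ 29/34 mod 37. 34⁻¹ ≡ 12 (mod 37), so λ ≡ 15.
  x = λ² - 35 - 32 = 225 - 67 ≡ 10; y = λ·(35 - 10) - 30 ≡ 12. → (10, 12)
4P: (10, 12) + (32, 22). λ = (22 - 12)/(32 - 10) ≡ 10/22 mod 37. 22⁻¹ ≡ 32 (mod 37), so λ ≡ 24.
  x = λ² - 10 - 32 = 576 - 42 ≡ 16; y = λ·(10 - 16) - 12 ≡ 29. → (16, 29)
5P: (16, 29) + (32, 22). λ = (22 - 29)/(32 - 16) ≡ 30/16 mod 37. 16⁻¹ ≡ 7 (mod 37), so λ ≡ 25.
  x = λ² - 16 - 32 = 625 - 48 ≡ 22; y = λ·(16 - 22) - 29 ≡ 6. → (22, 6)

(22, 6)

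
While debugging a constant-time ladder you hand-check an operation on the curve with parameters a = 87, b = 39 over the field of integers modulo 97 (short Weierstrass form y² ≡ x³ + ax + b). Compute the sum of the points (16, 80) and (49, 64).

(16, 80) + (49, 64). λ = (64 - 80)/(49 - 16) ≡ 81/33 mod 97. 33⁻¹ ≡ 50 (mod 97), so λ ≡ 73.
  x = λ² - 16 - 49 = 5329 - 65 ≡ 26; y = λ·(16 - 26) - 80 ≡ 63. → (26, 63)

(26, 63)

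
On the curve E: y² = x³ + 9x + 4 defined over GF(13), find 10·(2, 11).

(1, 12)

Write G = (2, 11).
Double-and-add on 10 = (1010)₂. Start with G = (2, 11) for the leading 1-bit.
double: tangent at (2, 11): λ = (3·2² + 9)/(2·11) ≡ 8/9. 9⁻¹ ≡ 3 (mod 13), so λ ≡ 8·3 ≡ 11.
  x = λ² - 2 - 2 = 121 - 4 ≡ 0; y = λ·(2 - 0) - 11 ≡ 11. → (0, 11)
double: tangent at (0, 11): λ = (3·0² + 9)/(2·11) ≡ 9/9. 9⁻¹ ≡ 3 (mod 13) since 9·3 = 27 ≡ 1, so λ ≡ 9·3 ≡ 1.
  x = λ² - 0 - 0 = 1 - 0 ≡ 1; y = λ·(0 - 1) - 11 ≡ 1. → (1, 1)
add G: (1, 1) + (2, 11). λ = (11 - 1)/(2 - 1) ≡ 10/1 mod 13. 1⁻¹ ≡ 1 (mod 13), so λ ≡ 10.
  x = λ² - 1 - 2 = 100 - 3 ≡ 6; y = λ·(1 - 6) - 1 ≡ 1. → (6, 1)
double: tangent at (6, 1): λ = (3·6² + 9)/(2·1) ≡ 0/2. 2⁻¹ ≡ 7 (mod 13) since 2·7 = 14 ≡ 1, so λ ≡ 0·7 ≡ 0.
  x = λ² - 6 - 6 = 0 - 12 ≡ 1; y = λ·(6 - 1) - 1 ≡ 12. → (1, 12)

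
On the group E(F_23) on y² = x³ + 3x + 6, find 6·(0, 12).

Write P = (0, 12).
Double-and-add on 6 = (110)₂. Start with P = (0, 12) for the leading 1-bit.
double: tangent at (0, 12): λ = (3·0² + 3)/(2·12) ≡ 3/1. 1⁻¹ ≡ 1 (mod 23), so λ ≡ 3·1 ≡ 3.
  x = λ² - 0 - 0 = 9 - 0 ≡ 9; y = λ·(0 - 9) - 12 ≡ 7. → (9, 7)
add P: (9, 7) + (0, 12). λ = (12 - 7)/(0 - 9) ≡ 5/14 mod 23. 14⁻¹ ≡ 5 (mod 23), so λ ≡ 2.
  x = λ² - 9 - 0 = 4 - 9 ≡ 18; y = λ·(9 - 18) - 7 ≡ 21. → (18, 21)
double: tangent at (18, 21): λ = (3·18² + 3)/(2·21) ≡ 9/19. 19⁻¹ ≡ 17 (mod 23), so λ ≡ 9·17 ≡ 15.
  x = λ² - 18 - 18 = 225 - 36 ≡ 5; y = λ·(18 - 5) - 21 ≡ 13. → (5, 13)

(5, 13)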